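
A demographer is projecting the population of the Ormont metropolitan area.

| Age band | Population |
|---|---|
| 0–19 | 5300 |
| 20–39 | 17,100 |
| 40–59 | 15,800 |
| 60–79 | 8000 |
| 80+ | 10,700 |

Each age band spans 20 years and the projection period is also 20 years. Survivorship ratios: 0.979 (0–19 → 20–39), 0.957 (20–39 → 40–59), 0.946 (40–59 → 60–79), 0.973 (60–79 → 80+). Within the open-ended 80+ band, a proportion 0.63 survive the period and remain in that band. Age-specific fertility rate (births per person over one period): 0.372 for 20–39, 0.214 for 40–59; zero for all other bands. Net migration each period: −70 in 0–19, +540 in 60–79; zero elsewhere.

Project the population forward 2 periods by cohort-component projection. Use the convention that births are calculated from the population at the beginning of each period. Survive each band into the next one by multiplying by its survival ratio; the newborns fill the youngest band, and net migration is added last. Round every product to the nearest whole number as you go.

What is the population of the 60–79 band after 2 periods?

Period 1:
Births: 17100 × 0.372 = 6361, 15800 × 0.214 = 3381 — total 9742
20–39: 5300 × 0.979 = 5189
40–59: 17100 × 0.957 = 16365
60–79: 15800 × 0.946 = 14947
80+: 8000 × 0.973 + 10700 × 0.63 = 7784 + 6741 = 14525
Net migration: 0–19 − 70 → 9672; 60–79 + 540 → 15487
Giving 9672 / 5189 / 16365 / 15487 / 14525.
Period 2:
Births: 5189 × 0.372 = 1930, 16365 × 0.214 = 3502 — total 5432
20–39: 9672 × 0.979 = 9469
40–59: 5189 × 0.957 = 4966
60–79: 16365 × 0.946 = 15481
80+: 15487 × 0.973 + 14525 × 0.63 = 15069 + 9151 = 24220
Net migration: 0–19 − 70 → 5362; 60–79 + 540 → 16021
Giving 5362 / 9469 / 4966 / 16021 / 24220.

16021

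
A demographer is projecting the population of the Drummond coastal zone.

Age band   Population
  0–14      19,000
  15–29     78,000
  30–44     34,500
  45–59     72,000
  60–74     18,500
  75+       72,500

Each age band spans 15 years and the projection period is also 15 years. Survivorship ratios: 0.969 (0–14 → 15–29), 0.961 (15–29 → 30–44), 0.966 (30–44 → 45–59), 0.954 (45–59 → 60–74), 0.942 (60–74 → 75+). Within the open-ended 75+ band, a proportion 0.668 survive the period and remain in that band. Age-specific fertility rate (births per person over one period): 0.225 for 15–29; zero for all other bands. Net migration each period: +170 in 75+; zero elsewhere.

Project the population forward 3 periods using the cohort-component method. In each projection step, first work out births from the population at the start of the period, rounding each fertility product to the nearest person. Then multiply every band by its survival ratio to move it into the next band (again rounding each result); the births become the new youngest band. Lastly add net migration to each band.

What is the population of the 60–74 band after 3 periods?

Period 1:
Births: 78000 × 0.225 = 17550
15–29: 19000 × 0.969 = 18411
30–44: 78000 × 0.961 = 74958
45–59: 34500 × 0.966 = 33327
60–74: 72000 × 0.954 = 68688
75+: 18500 × 0.942 + 72500 × 0.668 = 17427 + 48430 = 65857
Net migration: 75+ + 170 → 66027
→ [17550, 18411, 74958, 33327, 68688, 66027]
Period 2:
Births: 18411 × 0.225 = 4142
15–29: 17550 × 0.969 = 17006
30–44: 18411 × 0.961 = 17693
45–59: 74958 × 0.966 = 72409
60–74: 33327 × 0.954 = 31794
75+: 68688 × 0.942 + 66027 × 0.668 = 64704 + 44106 = 108810
Net migration: 75+ + 170 → 108980
→ [4142, 17006, 17693, 72409, 31794, 108980]
Period 3:
Births: 17006 × 0.225 = 3826
15–29: 4142 × 0.969 = 4014
30–44: 17006 × 0.961 = 16343
45–59: 17693 × 0.966 = 17091
60–74: 72409 × 0.954 = 69078
75+: 31794 × 0.942 + 108980 × 0.668 = 29950 + 72799 = 102749
Net migration: 75+ + 170 → 102919
→ [3826, 4014, 16343, 17091, 69078, 102919]

69078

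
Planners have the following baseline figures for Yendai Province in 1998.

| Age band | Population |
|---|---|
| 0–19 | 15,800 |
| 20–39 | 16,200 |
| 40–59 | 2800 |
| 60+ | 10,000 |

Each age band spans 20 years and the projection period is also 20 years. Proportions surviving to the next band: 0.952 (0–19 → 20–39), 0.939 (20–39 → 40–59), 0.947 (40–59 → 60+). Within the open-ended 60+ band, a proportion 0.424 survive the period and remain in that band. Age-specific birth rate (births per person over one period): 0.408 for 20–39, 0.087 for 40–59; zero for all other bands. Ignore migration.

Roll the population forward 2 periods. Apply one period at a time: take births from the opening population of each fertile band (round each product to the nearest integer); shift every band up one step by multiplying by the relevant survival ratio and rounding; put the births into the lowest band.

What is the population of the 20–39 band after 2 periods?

Period 1.
Births: 16200 × 0.408 = 6610  |  2800 × 0.087 = 244 ⇒ total 6854
20–39: 15800 × 0.952 = 15042
40–59: 16200 × 0.939 = 15212
60+: 2800 × 0.947 + 10000 × 0.424 = 2652 + 4240 = 6892
Population now: 0–19=6854, 20–39=15042, 40–59=15212, 60+=6892
Period 2.
Births: 15042 × 0.408 = 6137  |  15212 × 0.087 = 1323 ⇒ total 7460
20–39: 6854 × 0.952 = 6525
40–59: 15042 × 0.939 = 14124
60+: 15212 × 0.947 + 6892 × 0.424 = 14406 + 2922 = 17328
Population now: 0–19=7460, 20–39=6525, 40–59=14124, 60+=17328

6525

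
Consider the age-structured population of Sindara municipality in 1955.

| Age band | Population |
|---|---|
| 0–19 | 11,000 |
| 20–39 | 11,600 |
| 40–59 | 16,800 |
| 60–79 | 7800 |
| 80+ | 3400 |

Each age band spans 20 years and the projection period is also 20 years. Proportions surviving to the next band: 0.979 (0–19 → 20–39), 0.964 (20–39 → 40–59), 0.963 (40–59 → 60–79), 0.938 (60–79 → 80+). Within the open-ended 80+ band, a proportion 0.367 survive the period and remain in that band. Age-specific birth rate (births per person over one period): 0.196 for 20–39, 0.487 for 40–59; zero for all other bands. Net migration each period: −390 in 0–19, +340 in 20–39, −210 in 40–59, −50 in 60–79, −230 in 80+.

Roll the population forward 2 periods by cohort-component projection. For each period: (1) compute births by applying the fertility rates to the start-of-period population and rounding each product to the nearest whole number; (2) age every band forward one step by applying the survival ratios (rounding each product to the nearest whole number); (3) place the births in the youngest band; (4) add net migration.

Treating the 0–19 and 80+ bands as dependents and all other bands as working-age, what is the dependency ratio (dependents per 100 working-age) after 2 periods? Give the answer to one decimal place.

Let group 1 be 0–19 through group 5 = 80+.
— Period 1 —
Births: 11600 × 0.196 = 2274  |  16800 × 0.487 = 8182 ⇒ total 10456
Group 2: 11000 × 0.979 = 10769
Group 3: 11600 × 0.964 = 11182
Group 4: 16800 × 0.963 = 16178
Group 5: 7800 × 0.938 + 3400 × 0.367 = 7316 + 1248 = 8564
Net migration: Group 1 − 390 → 10066; Group 2 + 340 → 11109; Group 3 − 210 → 10972; Group 4 − 50 → 16128; Group 5 − 230 → 8334
Giving 10066 / 11109 / 10972 / 16128 / 8334.
— Period 2 —
Births: 11109 × 0.196 = 2177  |  10972 × 0.487 = 5343 ⇒ total 7520
Group 2: 10066 × 0.979 = 9855
Group 3: 11109 × 0.964 = 10709
Group 4: 10972 × 0.963 = 10566
Group 5: 16128 × 0.938 + 8334 × 0.367 = 15128 + 3059 = 18187
Net migration: Group 1 − 390 → 7130; Group 2 + 340 → 10195; Group 3 − 210 → 10499; Group 4 − 50 → 10516; Group 5 − 230 → 17957
Giving 7130 / 10195 / 10499 / 10516 / 17957.
Dependents (band 0–19 + band 80+) = 7130 + 17957 = 25087; working-age = 31210; ratio = 25087/31210 × 100 = 80.4

80.4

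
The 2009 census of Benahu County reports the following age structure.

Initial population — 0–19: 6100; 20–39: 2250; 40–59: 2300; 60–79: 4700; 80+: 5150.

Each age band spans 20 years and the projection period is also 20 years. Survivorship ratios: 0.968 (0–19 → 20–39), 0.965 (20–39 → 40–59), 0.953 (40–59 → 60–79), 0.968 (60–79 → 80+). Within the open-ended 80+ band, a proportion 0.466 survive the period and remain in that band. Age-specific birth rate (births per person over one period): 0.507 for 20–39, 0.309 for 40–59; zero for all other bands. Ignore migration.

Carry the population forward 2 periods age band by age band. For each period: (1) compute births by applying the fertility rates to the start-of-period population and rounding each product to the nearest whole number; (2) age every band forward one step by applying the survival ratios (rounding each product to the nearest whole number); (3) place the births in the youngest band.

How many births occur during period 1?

Period 1:
Births: 2250 × 0.507 = 1141, 2300 × 0.309 = 711 → total 1852
20–39: 6100 × 0.968 = 5905
40–59: 2250 × 0.965 = 2171
60–79: 2300 × 0.953 = 2192
80+: 4700 × 0.968 + 5150 × 0.466 = 4550 + 2400 = 6950
End of period: [1852, 5905, 2171, 2192, 6950]

1852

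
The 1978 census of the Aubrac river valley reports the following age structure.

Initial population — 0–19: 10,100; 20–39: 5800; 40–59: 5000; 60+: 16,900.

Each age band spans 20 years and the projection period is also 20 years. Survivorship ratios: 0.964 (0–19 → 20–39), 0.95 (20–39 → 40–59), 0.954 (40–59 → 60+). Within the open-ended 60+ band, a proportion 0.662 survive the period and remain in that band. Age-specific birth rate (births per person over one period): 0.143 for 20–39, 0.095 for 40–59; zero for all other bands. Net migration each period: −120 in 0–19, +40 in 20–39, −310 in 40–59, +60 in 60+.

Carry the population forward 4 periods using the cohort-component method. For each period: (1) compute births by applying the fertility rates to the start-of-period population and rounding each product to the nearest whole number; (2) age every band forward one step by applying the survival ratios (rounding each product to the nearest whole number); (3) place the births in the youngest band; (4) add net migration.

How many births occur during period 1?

1304

— Period 1 —
Births: 5800 × 0.143 = 829 ; 5000 × 0.095 = 475 — total 1304
20–39: 10100 × 0.964 = 9736
40–59: 5800 × 0.95 = 5510
60+: 5000 × 0.954 + 16900 × 0.662 = 4770 + 11188 = 15958
Net migration: 0–19 − 120 → 1184; 20–39 + 40 → 9776; 40–59 − 310 → 5200; 60+ + 60 → 16018
End of period: [1184, 9776, 5200, 16018]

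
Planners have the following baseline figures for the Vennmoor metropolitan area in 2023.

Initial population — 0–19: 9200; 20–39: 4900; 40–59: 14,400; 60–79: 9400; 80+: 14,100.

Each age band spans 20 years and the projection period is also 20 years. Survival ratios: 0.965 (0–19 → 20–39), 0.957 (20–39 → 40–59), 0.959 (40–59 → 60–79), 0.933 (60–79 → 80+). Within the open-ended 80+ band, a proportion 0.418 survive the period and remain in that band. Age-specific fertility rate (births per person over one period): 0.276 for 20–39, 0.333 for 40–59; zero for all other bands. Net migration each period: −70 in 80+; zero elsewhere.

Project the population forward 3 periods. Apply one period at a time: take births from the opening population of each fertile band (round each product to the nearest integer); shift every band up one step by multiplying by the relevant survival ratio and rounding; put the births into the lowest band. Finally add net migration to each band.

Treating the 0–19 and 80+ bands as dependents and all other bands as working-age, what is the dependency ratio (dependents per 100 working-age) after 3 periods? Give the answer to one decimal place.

93.2

(Groups numbered youngest = 1 to oldest = 5.)
Period 1:
Births: 4900 * 0.276 = 1352, 14400 * 0.333 = 4795 ⇒ total 6147
Group 2: 9200 * 0.965 = 8878
Group 3: 4900 * 0.957 = 4689
Group 4: 14400 * 0.959 = 13810
Group 5: 9400 * 0.933 + 14100 * 0.418 = 8770 + 5894 = 14664
Net migration: Group 5 − 70 → 14594
→ [6147, 8878, 4689, 13810, 14594]
Period 2:
Births: 8878 * 0.276 = 2450, 4689 * 0.333 = 1561 ⇒ total 4011
Group 2: 6147 * 0.965 = 5932
Group 3: 8878 * 0.957 = 8496
Group 4: 4689 * 0.959 = 4497
Group 5: 13810 * 0.933 + 14594 * 0.418 = 12885 + 6100 = 18985
Net migration: Group 5 − 70 → 18915
→ [4011, 5932, 8496, 4497, 18915]
Period 3:
Births: 5932 * 0.276 = 1637, 8496 * 0.333 = 2829 ⇒ total 4466
Group 2: 4011 * 0.965 = 3871
Group 3: 5932 * 0.957 = 5677
Group 4: 8496 * 0.959 = 8148
Group 5: 4497 * 0.933 + 18915 * 0.418 = 4196 + 7906 = 12102
Net migration: Group 5 − 70 → 12032
→ [4466, 3871, 5677, 8148, 12032]
Dependents (band 0–19 + band 80+) = 4466 + 12032 = 16498; working-age = 17696; ratio = 16498/17696 × 100 = 93.2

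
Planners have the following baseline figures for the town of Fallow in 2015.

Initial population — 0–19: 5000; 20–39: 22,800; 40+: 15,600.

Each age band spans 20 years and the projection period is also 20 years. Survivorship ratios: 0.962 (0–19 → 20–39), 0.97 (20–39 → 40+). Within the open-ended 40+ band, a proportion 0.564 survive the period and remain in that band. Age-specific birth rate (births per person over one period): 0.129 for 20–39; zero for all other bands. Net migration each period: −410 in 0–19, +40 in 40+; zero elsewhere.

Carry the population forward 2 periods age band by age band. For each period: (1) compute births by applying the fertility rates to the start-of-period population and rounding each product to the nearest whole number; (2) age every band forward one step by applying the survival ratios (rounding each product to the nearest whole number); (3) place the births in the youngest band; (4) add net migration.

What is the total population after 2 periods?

Let group 1 be 0–19 through group 3 = 40+.
Period 1.
Births: 22800 × 0.129 = 2941
Group 2: 5000 × 0.962 = 4810
Group 3: 22800 × 0.97 + 15600 × 0.564 = 22116 + 8798 = 30914
Net migration: Group 1 − 410 → 2531; Group 3 + 40 → 30954
Population now: 0–19=2531, 20–39=4810, 40+=30954
Period 2.
Births: 4810 × 0.129 = 620
Group 2: 2531 × 0.962 = 2435
Group 3: 4810 × 0.97 + 30954 × 0.564 = 4666 + 17458 = 22124
Net migration: Group 1 − 410 → 210; Group 3 + 40 → 22164
Population now: 0–19=210, 20–39=2435, 40+=22164
Total after period 2: 210 + 2435 + 22164 = 24809

24809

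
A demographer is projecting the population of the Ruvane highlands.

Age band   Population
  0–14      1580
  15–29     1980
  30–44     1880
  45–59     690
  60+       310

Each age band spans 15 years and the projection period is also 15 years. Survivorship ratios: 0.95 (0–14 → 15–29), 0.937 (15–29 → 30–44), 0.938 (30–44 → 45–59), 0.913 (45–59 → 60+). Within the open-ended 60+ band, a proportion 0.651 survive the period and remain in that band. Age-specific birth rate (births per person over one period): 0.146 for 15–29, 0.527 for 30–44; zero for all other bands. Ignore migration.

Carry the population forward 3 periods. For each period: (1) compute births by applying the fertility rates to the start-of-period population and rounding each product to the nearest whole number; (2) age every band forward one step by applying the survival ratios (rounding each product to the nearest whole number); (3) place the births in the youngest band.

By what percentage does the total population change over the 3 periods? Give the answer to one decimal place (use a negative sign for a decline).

Call the groups 1 to 5, youngest first.
[period 1]
Births: 1980 × 0.146 = 289, 1880 × 0.527 = 991 ⇒ total 1280
Group 2: 1580 × 0.95 = 1501
Group 3: 1980 × 0.937 = 1855
Group 4: 1880 × 0.938 = 1763
Group 5: 690 × 0.913 + 310 × 0.651 = 630 + 202 = 832
End of period: [1280, 1501, 1855, 1763, 832]
[period 2]
Births: 1501 × 0.146 = 219, 1855 × 0.527 = 978 ⇒ total 1197
Group 2: 1280 × 0.95 = 1216
Group 3: 1501 × 0.937 = 1406
Group 4: 1855 × 0.938 = 1740
Group 5: 1763 × 0.913 + 832 × 0.651 = 1610 + 542 = 2152
End of period: [1197, 1216, 1406, 1740, 2152]
[period 3]
Births: 1216 × 0.146 = 178, 1406 × 0.527 = 741 ⇒ total 919
Group 2: 1197 × 0.95 = 1137
Group 3: 1216 × 0.937 = 1139
Group 4: 1406 × 0.938 = 1319
Group 5: 1740 × 0.913 + 2152 × 0.651 = 1589 + 1401 = 2990
End of period: [919, 1137, 1139, 1319, 2990]
Total: 6440 → 7504; change = 1064; percentage change = 16.5%

16.5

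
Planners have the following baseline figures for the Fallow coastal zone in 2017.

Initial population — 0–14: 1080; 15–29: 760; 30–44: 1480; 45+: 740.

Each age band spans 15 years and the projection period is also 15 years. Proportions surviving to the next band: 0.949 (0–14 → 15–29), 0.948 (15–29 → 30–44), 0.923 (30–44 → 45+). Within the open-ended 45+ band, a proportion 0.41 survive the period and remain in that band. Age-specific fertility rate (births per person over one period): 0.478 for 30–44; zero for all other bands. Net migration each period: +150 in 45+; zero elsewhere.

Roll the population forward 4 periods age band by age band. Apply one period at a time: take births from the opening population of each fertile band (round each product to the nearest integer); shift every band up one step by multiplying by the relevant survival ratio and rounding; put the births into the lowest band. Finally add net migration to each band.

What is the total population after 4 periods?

Call the bands 1 to 4, youngest first.
After projecting period 1:
Births: 1480 × 0.478 = 707
Band 2: 1080 × 0.949 = 1025
Band 3: 760 × 0.948 = 720
Band 4: 1480 × 0.923 + 740 × 0.41 = 1366 + 303 = 1669
Net migration: Band 4 + 150 → 1819
Giving 707 / 1025 / 720 / 1819.
After projecting period 2:
Births: 720 × 0.478 = 344
Band 2: 707 × 0.949 = 671
Band 3: 1025 × 0.948 = 972
Band 4: 720 × 0.923 + 1819 × 0.41 = 665 + 746 = 1411
Net migration: Band 4 + 150 → 1561
Giving 344 / 671 / 972 / 1561.
After projecting period 3:
Births: 972 × 0.478 = 465
Band 2: 344 × 0.949 = 326
Band 3: 671 × 0.948 = 636
Band 4: 972 × 0.923 + 1561 × 0.41 = 897 + 640 = 1537
Net migration: Band 4 + 150 → 1687
Giving 465 / 326 / 636 / 1687.
After projecting period 4:
Births: 636 × 0.478 = 304
Band 2: 465 × 0.949 = 441
Band 3: 326 × 0.948 = 309
Band 4: 636 × 0.923 + 1687 × 0.41 = 587 + 692 = 1279
Net migration: Band 4 + 150 → 1429
Giving 304 / 441 / 309 / 1429.
Total after period 4: 304 + 441 + 309 + 1429 = 2483

2483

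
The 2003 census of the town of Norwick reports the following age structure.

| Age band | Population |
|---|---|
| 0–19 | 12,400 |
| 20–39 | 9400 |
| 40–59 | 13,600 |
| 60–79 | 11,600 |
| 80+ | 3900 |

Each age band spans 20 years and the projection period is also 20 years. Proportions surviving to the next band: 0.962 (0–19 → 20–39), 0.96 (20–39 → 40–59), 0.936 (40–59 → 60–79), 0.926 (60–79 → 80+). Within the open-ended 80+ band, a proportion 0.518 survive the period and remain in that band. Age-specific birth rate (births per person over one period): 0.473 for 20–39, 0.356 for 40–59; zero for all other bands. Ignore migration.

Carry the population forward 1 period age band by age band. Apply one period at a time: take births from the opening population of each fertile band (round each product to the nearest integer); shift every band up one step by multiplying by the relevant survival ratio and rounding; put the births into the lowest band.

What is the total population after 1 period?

Numbering the bands 1..5 from youngest to oldest:
Period 1:
Births: 9400 * 0.473 = 4446  |  13600 * 0.356 = 4842 — total 9288
Band 2: 12400 * 0.962 = 11929
Band 3: 9400 * 0.96 = 9024
Band 4: 13600 * 0.936 = 12730
Band 5: 11600 * 0.926 + 3900 * 0.518 = 10742 + 2020 = 12762
Population now: 0–19=9288, 20–39=11929, 40–59=9024, 60–79=12730, 80+=12762
Total after period 1: 9288 + 11929 + 9024 + 12730 + 12762 = 55733

55733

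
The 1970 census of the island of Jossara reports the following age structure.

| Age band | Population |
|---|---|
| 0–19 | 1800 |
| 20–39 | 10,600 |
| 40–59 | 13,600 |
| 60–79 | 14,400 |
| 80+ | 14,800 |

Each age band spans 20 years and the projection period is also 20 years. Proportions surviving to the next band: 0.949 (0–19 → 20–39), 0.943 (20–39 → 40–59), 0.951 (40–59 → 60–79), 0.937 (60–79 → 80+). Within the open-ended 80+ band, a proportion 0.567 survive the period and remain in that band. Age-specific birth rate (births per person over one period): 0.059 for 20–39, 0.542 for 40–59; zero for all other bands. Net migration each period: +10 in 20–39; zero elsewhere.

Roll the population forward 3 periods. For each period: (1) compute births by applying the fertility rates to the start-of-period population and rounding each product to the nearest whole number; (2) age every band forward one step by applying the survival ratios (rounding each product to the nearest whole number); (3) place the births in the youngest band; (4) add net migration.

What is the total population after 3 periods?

38094

Numbering the bands 1..5 from youngest to oldest:
Period 1:
Births: 10600 × 0.059 = 625  |  13600 × 0.542 = 7371 → total 7996
Band 2: 1800 × 0.949 = 1708
Band 3: 10600 × 0.943 = 9996
Band 4: 13600 × 0.951 = 12934
Band 5: 14400 × 0.937 + 14800 × 0.567 = 13493 + 8392 = 21885
Net migration: Band 2 + 10 → 1718
End of period: [7996, 1718, 9996, 12934, 21885]
Period 2:
Births: 1718 × 0.059 = 101  |  9996 × 0.542 = 5418 → total 5519
Band 2: 7996 × 0.949 = 7588
Band 3: 1718 × 0.943 = 1620
Band 4: 9996 × 0.951 = 9506
Band 5: 12934 × 0.937 + 21885 × 0.567 = 12119 + 12409 = 24528
Net migration: Band 2 + 10 → 7598
End of period: [5519, 7598, 1620, 9506, 24528]
Period 3:
Births: 7598 × 0.059 = 448  |  1620 × 0.542 = 878 → total 1326
Band 2: 5519 × 0.949 = 5238
Band 3: 7598 × 0.943 = 7165
Band 4: 1620 × 0.951 = 1541
Band 5: 9506 × 0.937 + 24528 × 0.567 = 8907 + 13907 = 22814
Net migration: Band 2 + 10 → 5248
End of period: [1326, 5248, 7165, 1541, 22814]
Total after period 3: 1326 + 5248 + 7165 + 1541 + 22814 = 38094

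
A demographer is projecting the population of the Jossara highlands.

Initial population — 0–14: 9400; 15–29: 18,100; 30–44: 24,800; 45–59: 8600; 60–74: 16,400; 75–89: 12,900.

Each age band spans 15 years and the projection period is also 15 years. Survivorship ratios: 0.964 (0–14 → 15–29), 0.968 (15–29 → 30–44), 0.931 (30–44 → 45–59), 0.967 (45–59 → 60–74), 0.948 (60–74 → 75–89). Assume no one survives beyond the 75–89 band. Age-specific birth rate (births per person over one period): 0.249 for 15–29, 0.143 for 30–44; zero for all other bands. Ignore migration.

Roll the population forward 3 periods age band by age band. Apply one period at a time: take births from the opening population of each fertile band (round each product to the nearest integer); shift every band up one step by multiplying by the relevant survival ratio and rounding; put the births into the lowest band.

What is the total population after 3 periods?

Let group 1 be 0–14 through group 6 = 75–89.
Period 1.
Births: 18100 × 0.249 = 4507 ; 24800 × 0.143 = 3546 → total 8053
Group 2: 9400 × 0.964 = 9062
Group 3: 18100 × 0.968 = 17521
Group 4: 24800 × 0.931 = 23089
Group 5: 8600 × 0.967 = 8316
Group 6: 16400 × 0.948 = 15547
End of period: [8053, 9062, 17521, 23089, 8316, 15547]
Period 2.
Births: 9062 × 0.249 = 2256 ; 17521 × 0.143 = 2506 → total 4762
Group 2: 8053 × 0.964 = 7763
Group 3: 9062 × 0.968 = 8772
Group 4: 17521 × 0.931 = 16312
Group 5: 23089 × 0.967 = 22327
Group 6: 8316 × 0.948 = 7884
End of period: [4762, 7763, 8772, 16312, 22327, 7884]
Period 3.
Births: 7763 × 0.249 = 1933 ; 8772 × 0.143 = 1254 → total 3187
Group 2: 4762 × 0.964 = 4591
Group 3: 7763 × 0.968 = 7515
Group 4: 8772 × 0.931 = 8167
Group 5: 16312 × 0.967 = 15774
Group 6: 22327 × 0.948 = 21166
End of period: [3187, 4591, 7515, 8167, 15774, 21166]
Total after period 3: 3187 + 4591 + 7515 + 8167 + 15774 + 21166 = 60400

60400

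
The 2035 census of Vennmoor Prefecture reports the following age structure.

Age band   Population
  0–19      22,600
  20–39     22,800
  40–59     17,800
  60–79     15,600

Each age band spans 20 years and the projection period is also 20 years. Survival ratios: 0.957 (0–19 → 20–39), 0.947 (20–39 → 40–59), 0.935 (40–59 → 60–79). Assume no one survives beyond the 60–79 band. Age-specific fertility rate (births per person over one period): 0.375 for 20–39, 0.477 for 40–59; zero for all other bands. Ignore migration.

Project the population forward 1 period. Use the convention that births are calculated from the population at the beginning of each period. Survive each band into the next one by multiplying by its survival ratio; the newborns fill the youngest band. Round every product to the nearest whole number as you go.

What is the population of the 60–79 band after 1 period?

16643

After projecting period 1:
Births: 22800 * 0.375 = 8550  |  17800 * 0.477 = 8491 → total 17041
20–39: 22600 * 0.957 = 21628
40–59: 22800 * 0.947 = 21592
60–79: 17800 * 0.935 = 16643
Population now: 0–19=17041, 20–39=21628, 40–59=21592, 60–79=16643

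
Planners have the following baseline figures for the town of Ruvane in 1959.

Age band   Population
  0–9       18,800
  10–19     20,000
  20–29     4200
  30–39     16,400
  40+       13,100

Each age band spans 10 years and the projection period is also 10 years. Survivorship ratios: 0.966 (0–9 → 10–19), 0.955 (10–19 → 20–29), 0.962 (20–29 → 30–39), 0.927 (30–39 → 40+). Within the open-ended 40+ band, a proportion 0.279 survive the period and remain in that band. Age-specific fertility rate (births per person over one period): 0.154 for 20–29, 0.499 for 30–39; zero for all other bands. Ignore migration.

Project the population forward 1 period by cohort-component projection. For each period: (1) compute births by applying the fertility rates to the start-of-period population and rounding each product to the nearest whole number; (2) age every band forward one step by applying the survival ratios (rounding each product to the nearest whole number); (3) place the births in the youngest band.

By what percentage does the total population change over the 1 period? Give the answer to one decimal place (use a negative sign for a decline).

Call the groups 1 to 5, youngest first.
Period 1.
Births: 4200 × 0.154 = 647 ; 16400 × 0.499 = 8184 → total 8831
Group 2: 18800 × 0.966 = 18161
Group 3: 20000 × 0.955 = 19100
Group 4: 4200 × 0.962 = 4040
Group 5: 16400 × 0.927 + 13100 × 0.279 = 15203 + 3655 = 18858
Population now: 0–9=8831, 10–19=18161, 20–29=19100, 30–39=4040, 40+=18858
Total: 72500 → 68990; change = -3510; percentage change = -4.8%

-4.8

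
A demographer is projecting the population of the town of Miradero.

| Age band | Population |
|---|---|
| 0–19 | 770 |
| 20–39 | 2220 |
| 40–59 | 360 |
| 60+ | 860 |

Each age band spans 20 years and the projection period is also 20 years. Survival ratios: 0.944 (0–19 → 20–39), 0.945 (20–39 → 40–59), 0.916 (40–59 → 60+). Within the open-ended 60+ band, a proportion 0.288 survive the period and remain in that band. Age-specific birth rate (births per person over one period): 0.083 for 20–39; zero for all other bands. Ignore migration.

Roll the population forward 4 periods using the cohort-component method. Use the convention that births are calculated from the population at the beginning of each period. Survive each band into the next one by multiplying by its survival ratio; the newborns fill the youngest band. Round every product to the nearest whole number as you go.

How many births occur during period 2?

Let band 1 be 0–19 through band 4 = 60+.
Period 1:
Births: 2220 × 0.083 = 184
Band 2: 770 × 0.944 = 727
Band 3: 2220 × 0.945 = 2098
Band 4: 360 × 0.916 + 860 × 0.288 = 330 + 248 = 578
→ [184, 727, 2098, 578]
Period 2:
Births: 727 × 0.083 = 60
Band 2: 184 × 0.944 = 174
Band 3: 727 × 0.945 = 687
Band 4: 2098 × 0.916 + 578 × 0.288 = 1922 + 166 = 2088
→ [60, 174, 687, 2088]

60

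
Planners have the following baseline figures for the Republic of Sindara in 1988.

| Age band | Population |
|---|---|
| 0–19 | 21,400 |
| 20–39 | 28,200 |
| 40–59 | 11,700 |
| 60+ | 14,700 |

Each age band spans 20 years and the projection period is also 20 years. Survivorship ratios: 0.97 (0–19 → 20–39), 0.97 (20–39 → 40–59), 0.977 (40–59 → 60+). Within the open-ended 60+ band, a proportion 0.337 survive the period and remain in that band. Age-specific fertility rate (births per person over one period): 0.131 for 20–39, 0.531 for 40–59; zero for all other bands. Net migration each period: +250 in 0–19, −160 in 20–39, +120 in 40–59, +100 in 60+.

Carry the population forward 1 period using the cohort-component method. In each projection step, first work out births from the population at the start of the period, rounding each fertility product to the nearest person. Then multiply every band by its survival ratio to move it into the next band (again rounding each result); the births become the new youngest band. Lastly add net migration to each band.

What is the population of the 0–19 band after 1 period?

Call the bands 1 to 4, youngest first.
Period 1:
Births: 28200 × 0.131 = 3694 ; 11700 × 0.531 = 6213 — total 9907
Band 2: 21400 × 0.97 = 20758
Band 3: 28200 × 0.97 = 27354
Band 4: 11700 × 0.977 + 14700 × 0.337 = 11431 + 4954 = 16385
Net migration: Band 1 + 250 → 10157; Band 2 − 160 → 20598; Band 3 + 120 → 27474; Band 4 + 100 → 16485
→ [10157, 20598, 27474, 16485]

10157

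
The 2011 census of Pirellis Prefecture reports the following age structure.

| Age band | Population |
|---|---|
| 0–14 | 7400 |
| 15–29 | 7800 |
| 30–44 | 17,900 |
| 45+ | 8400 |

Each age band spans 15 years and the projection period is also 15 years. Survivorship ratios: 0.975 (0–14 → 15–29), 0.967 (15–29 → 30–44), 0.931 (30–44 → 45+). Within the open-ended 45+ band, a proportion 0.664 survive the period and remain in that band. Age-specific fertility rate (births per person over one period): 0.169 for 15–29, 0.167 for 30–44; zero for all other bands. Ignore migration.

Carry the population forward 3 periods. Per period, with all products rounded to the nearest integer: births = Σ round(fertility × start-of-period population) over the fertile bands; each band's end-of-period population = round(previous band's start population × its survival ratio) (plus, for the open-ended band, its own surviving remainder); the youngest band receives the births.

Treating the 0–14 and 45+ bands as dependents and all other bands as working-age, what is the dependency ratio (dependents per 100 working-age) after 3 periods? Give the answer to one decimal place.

Period 1.
Births: 7800 * 0.169 = 1318, 17900 * 0.167 = 2989 — total 4307
15–29: 7400 * 0.975 = 7215
30–44: 7800 * 0.967 = 7543
45+: 17900 * 0.931 + 8400 * 0.664 = 16665 + 5578 = 22243
→ [4307, 7215, 7543, 22243]
Period 2.
Births: 7215 * 0.169 = 1219, 7543 * 0.167 = 1260 — total 2479
15–29: 4307 * 0.975 = 4199
30–44: 7215 * 0.967 = 6977
45+: 7543 * 0.931 + 22243 * 0.664 = 7023 + 14769 = 21792
→ [2479, 4199, 6977, 21792]
Period 3.
Births: 4199 * 0.169 = 710, 6977 * 0.167 = 1165 — total 1875
15–29: 2479 * 0.975 = 2417
30–44: 4199 * 0.967 = 4060
45+: 6977 * 0.931 + 21792 * 0.664 = 6496 + 14470 = 20966
→ [1875, 2417, 4060, 20966]
Dependents (band 0–14 + band 45+) = 1875 + 20966 = 22841; working-age = 6477; ratio = 22841/6477 × 100 = 352.6

352.6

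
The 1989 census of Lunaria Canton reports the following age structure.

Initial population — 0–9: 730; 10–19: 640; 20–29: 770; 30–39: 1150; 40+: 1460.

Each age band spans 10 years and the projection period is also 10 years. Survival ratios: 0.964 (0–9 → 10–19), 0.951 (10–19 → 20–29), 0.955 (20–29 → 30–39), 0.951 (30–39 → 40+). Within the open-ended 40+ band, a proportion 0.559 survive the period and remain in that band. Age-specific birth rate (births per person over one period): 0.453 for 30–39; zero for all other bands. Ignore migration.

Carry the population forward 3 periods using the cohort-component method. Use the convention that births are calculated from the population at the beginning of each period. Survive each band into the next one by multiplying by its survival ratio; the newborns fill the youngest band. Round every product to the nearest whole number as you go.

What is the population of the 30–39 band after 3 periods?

640

— Period 1 —
Births: 1150 × 0.453 = 521
10–19: 730 × 0.964 = 704
20–29: 640 × 0.951 = 609
30–39: 770 × 0.955 = 735
40+: 1150 × 0.951 + 1460 × 0.559 = 1094 + 816 = 1910
Population now: 0–9=521, 10–19=704, 20–29=609, 30–39=735, 40+=1910
— Period 2 —
Births: 735 × 0.453 = 333
10–19: 521 × 0.964 = 502
20–29: 704 × 0.951 = 670
30–39: 609 × 0.955 = 582
40+: 735 × 0.951 + 1910 × 0.559 = 699 + 1068 = 1767
Population now: 0–9=333, 10–19=502, 20–29=670, 30–39=582, 40+=1767
— Period 3 —
Births: 582 × 0.453 = 264
10–19: 333 × 0.964 = 321
20–29: 502 × 0.951 = 477
30–39: 670 × 0.955 = 640
40+: 582 × 0.951 + 1767 × 0.559 = 553 + 988 = 1541
Population now: 0–9=264, 10–19=321, 20–29=477, 30–39=640, 40+=1541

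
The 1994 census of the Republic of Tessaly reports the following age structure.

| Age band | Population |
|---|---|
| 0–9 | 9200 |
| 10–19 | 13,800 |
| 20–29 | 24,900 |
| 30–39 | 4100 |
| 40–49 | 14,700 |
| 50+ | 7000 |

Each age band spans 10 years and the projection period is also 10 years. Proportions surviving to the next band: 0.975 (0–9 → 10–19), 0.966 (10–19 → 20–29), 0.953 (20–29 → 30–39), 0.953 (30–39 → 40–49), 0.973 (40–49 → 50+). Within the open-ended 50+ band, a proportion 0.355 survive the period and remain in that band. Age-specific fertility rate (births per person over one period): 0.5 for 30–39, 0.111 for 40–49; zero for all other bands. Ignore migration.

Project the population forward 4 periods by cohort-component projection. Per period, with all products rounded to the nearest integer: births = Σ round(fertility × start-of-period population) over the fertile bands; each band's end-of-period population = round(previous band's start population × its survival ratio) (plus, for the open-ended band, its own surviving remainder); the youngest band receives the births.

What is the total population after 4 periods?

(Bands numbered youngest = 1 to oldest = 6.)
— Period 1 —
Births: 4100 × 0.5 = 2050 ; 14700 × 0.111 = 1632 ⇒ total 3682
Band 2: 9200 × 0.975 = 8970
Band 3: 13800 × 0.966 = 13331
Band 4: 24900 × 0.953 = 23730
Band 5: 4100 × 0.953 = 3907
Band 6: 14700 × 0.973 + 7000 × 0.355 = 14303 + 2485 = 16788
End of period: [3682, 8970, 13331, 23730, 3907, 16788]
— Period 2 —
Births: 23730 × 0.5 = 11865 ; 3907 × 0.111 = 434 ⇒ total 12299
Band 2: 3682 × 0.975 = 3590
Band 3: 8970 × 0.966 = 8665
Band 4: 13331 × 0.953 = 12704
Band 5: 23730 × 0.953 = 22615
Band 6: 3907 × 0.973 + 16788 × 0.355 = 3802 + 5960 = 9762
End of period: [12299, 3590, 8665, 12704, 22615, 9762]
— Period 3 —
Births: 12704 × 0.5 = 6352 ; 22615 × 0.111 = 2510 ⇒ total 8862
Band 2: 12299 × 0.975 = 11992
Band 3: 3590 × 0.966 = 3468
Band 4: 8665 × 0.953 = 8258
Band 5: 12704 × 0.953 = 12107
Band 6: 22615 × 0.973 + 9762 × 0.355 = 22004 + 3466 = 25470
End of period: [8862, 11992, 3468, 8258, 12107, 25470]
— Period 4 —
Births: 8258 × 0.5 = 4129 ; 12107 × 0.111 = 1344 ⇒ total 5473
Band 2: 8862 × 0.975 = 8640
Band 3: 11992 × 0.966 = 11584
Band 4: 3468 × 0.953 = 3305
Band 5: 8258 × 0.953 = 7870
Band 6: 12107 × 0.973 + 25470 × 0.355 = 11780 + 9042 = 20822
End of period: [5473, 8640, 11584, 3305, 7870, 20822]
Total after period 4: 5473 + 8640 + 11584 + 3305 + 7870 + 20822 = 57694

57694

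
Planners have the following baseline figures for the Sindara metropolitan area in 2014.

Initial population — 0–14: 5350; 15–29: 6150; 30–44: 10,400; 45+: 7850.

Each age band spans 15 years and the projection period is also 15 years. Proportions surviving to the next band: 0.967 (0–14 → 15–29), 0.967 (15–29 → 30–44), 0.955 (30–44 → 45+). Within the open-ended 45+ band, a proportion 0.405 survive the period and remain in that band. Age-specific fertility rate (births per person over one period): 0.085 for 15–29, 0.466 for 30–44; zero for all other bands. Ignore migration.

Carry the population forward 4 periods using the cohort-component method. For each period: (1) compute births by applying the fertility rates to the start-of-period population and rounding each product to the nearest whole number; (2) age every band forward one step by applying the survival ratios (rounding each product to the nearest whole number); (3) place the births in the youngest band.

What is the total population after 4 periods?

16820

Period 1.
Births: 6150 * 0.085 = 523  |  10400 * 0.466 = 4846 → total 5369
15–29: 5350 * 0.967 = 5173
30–44: 6150 * 0.967 = 5947
45+: 10400 * 0.955 + 7850 * 0.405 = 9932 + 3179 = 13111
End of period: [5369, 5173, 5947, 13111]
Period 2.
Births: 5173 * 0.085 = 440  |  5947 * 0.466 = 2771 → total 3211
15–29: 5369 * 0.967 = 5192
30–44: 5173 * 0.967 = 5002
45+: 5947 * 0.955 + 13111 * 0.405 = 5679 + 5310 = 10989
End of period: [3211, 5192, 5002, 10989]
Period 3.
Births: 5192 * 0.085 = 441  |  5002 * 0.466 = 2331 → total 2772
15–29: 3211 * 0.967 = 3105
30–44: 5192 * 0.967 = 5021
45+: 5002 * 0.955 + 10989 * 0.405 = 4777 + 4451 = 9228
End of period: [2772, 3105, 5021, 9228]
Period 4.
Births: 3105 * 0.085 = 264  |  5021 * 0.466 = 2340 → total 2604
15–29: 2772 * 0.967 = 2681
30–44: 3105 * 0.967 = 3003
45+: 5021 * 0.955 + 9228 * 0.405 = 4795 + 3737 = 8532
End of period: [2604, 2681, 3003, 8532]
Total after period 4: 2604 + 2681 + 3003 + 8532 = 16820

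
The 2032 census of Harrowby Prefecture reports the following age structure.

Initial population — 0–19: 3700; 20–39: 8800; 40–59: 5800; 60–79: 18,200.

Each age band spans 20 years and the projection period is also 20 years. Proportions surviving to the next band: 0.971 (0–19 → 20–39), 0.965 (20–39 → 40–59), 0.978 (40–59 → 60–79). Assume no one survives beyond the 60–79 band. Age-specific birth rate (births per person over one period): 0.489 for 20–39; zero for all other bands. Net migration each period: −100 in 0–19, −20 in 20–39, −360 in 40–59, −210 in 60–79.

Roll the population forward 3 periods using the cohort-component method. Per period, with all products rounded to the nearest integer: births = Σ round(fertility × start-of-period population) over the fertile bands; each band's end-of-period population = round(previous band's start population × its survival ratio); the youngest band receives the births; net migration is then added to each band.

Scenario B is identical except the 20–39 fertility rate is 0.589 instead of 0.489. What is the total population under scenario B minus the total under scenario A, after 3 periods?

2082

(Groups numbered youngest = 1 to oldest = 4.)
— Period 1 —
Births: 8800 × 0.489 = 4303
Group 2: 3700 × 0.971 = 3593
Group 3: 8800 × 0.965 = 8492
Group 4: 5800 × 0.978 = 5672
Net migration: Group 1 − 100 → 4203; Group 2 − 20 → 3573; Group 3 − 360 → 8132; Group 4 − 210 → 5462
Population now: 0–19=4203, 20–39=3573, 40–59=8132, 60–79=5462
— Period 2 —
Births: 3573 × 0.489 = 1747
Group 2: 4203 × 0.971 = 4081
Group 3: 3573 × 0.965 = 3448
Group 4: 8132 × 0.978 = 7953
Net migration: Group 1 − 100 → 1647; Group 2 − 20 → 4061; Group 3 − 360 → 3088; Group 4 − 210 → 7743
Population now: 0–19=1647, 20–39=4061, 40–59=3088, 60–79=7743
— Period 3 —
Births: 4061 × 0.489 = 1986
Group 2: 1647 × 0.971 = 1599
Group 3: 4061 × 0.965 = 3919
Group 4: 3088 × 0.978 = 3020
Net migration: Group 1 − 100 → 1886; Group 2 − 20 → 1579; Group 3 − 360 → 3559; Group 4 − 210 → 2810
Population now: 0–19=1886, 20–39=1579, 40–59=3559, 60–79=2810
Scenario A total after 3 periods: 9834
Scenario B projection —
— Period 1 —
Births: 8800 × 0.589 = 5183
Group 2: 3700 × 0.971 = 3593
Group 3: 8800 × 0.965 = 8492
Group 4: 5800 × 0.978 = 5672
Net migration: Group 1 − 100 → 5083; Group 2 − 20 → 3573; Group 3 − 360 → 8132; Group 4 − 210 → 5462
Population now: 0–19=5083, 20–39=3573, 40–59=8132, 60–79=5462
— Period 2 —
Births: 3573 × 0.589 = 2104
Group 2: 5083 × 0.971 = 4936
Group 3: 3573 × 0.965 = 3448
Group 4: 8132 × 0.978 = 7953
Net migration: Group 1 − 100 → 2004; Group 2 − 20 → 4916; Group 3 − 360 → 3088; Group 4 − 210 → 7743
Population now: 0–19=2004, 20–39=4916, 40–59=3088, 60–79=7743
— Period 3 —
Births: 4916 × 0.589 = 2896
Group 2: 2004 × 0.971 = 1946
Group 3: 4916 × 0.965 = 4744
Group 4: 3088 × 0.978 = 3020
Net migration: Group 1 − 100 → 2796; Group 2 − 20 → 1926; Group 3 − 360 → 4384; Group 4 − 210 → 2810
Population now: 0–19=2796, 20–39=1926, 40–59=4384, 60–79=2810
Scenario B total after 3 periods: 11916
Difference B − A = 11916 − 9834 = 2082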